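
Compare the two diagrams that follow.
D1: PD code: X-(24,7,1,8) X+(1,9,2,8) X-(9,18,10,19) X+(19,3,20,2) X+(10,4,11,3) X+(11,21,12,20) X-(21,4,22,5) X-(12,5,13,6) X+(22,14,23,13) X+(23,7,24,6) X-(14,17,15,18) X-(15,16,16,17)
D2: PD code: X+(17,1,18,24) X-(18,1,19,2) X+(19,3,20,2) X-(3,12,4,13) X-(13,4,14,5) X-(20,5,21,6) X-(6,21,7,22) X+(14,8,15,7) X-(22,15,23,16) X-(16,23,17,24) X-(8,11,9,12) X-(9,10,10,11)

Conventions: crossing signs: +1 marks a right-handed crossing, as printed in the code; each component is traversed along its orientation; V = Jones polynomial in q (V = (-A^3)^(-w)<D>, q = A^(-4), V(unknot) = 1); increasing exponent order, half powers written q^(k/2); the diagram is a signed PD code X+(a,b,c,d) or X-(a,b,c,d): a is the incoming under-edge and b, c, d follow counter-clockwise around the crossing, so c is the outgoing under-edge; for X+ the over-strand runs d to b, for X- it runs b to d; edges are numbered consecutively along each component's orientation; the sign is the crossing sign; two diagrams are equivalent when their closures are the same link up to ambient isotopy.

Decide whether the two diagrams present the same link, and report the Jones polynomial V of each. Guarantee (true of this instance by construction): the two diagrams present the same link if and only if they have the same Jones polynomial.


equivalent: no
D1 (bracket 1; 12 crossings at w = 0): V = 1
V(D2) = -q^-6 + q^-5 - q^-4 + 2q^-3 - q^-2 + q^-1  (w -6, c 12, <D> = A^-14 - A^-10 + 2A^-6 - A^-2 + A^2 - A^6)
key observation: comparing 2 Jones polynomials yields 2 groups


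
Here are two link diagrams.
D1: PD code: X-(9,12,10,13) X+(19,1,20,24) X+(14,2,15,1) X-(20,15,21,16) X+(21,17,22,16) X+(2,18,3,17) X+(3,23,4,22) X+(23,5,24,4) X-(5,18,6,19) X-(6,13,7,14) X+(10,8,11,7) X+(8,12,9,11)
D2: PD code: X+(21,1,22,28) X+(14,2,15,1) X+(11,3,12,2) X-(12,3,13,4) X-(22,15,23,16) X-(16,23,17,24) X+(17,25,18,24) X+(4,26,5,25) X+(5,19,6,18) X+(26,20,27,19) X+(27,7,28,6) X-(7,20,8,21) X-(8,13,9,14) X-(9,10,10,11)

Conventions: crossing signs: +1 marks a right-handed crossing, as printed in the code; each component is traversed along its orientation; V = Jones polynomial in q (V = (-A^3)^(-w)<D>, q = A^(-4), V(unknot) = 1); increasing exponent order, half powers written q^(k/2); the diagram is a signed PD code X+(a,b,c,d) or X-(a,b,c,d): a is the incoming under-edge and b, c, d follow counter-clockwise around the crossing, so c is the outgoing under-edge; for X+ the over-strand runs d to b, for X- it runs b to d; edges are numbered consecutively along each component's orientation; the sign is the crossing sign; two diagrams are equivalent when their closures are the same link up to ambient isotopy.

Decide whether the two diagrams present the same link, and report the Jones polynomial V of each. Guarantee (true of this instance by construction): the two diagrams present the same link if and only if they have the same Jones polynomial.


equivalent: yes
V(D1) = q - q^2 + 2q^3 - q^4 + q^5 - q^6  (w +4, c 12, <D> = -A^-12 + A^-8 - A^-4 + 2 - A^4 + A^8)
V(D2) = q - q^2 + 2q^3 - q^4 + q^5 - q^6  (w +2, c 14, <D> = -A^-18 + A^-14 - A^-10 + 2A^-6 - A^-2 + A^2)
why: Reidemeister moves carry D1 (12 crossings) to D2 (14)


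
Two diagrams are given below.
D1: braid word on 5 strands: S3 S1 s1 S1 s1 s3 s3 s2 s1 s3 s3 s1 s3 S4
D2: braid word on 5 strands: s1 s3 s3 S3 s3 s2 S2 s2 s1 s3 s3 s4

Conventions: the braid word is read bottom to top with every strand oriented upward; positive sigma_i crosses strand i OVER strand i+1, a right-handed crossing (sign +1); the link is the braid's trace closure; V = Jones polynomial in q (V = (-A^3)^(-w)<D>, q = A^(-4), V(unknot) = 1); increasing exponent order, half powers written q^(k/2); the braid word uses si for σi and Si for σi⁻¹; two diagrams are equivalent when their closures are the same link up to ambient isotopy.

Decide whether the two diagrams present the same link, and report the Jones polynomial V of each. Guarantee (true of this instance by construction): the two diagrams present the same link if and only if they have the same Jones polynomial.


equivalent: yes
V(D1) = q^2 + 2q^4 - q^5 + 2q^6 - q^7 + q^8  (w +6, c 14, <D> = A^-14 - A^-10 + 2A^-6 - A^-2 + 2A^2 + A^10)
D2 (bracket A^-8 - A^-4 + 2 - A^4 + 2A^8 + A^16; 12 crossings at w = +8): V = q^2 + 2q^4 - q^5 + 2q^6 - q^7 + q^8
why: D2 (12 crossings) and D1 (14) are Markov-related braid presentations


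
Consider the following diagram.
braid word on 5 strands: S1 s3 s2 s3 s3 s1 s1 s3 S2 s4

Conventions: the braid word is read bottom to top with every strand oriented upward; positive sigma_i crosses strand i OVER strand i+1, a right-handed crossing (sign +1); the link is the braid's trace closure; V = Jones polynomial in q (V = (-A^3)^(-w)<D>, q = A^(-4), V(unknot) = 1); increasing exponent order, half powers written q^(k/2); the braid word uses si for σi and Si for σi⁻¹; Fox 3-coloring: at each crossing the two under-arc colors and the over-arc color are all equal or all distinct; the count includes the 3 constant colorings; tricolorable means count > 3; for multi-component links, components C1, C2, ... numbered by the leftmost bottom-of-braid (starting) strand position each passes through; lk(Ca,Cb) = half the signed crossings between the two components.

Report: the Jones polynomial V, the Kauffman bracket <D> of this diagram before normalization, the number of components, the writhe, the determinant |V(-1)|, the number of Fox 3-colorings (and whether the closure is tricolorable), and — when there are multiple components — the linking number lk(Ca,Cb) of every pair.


Jones polynomial: V(q) = q^2 + q^4 - q^5 + q^6 - q^7
<D> = -A^-10 + A^-6 - A^-2 + A^2 + A^10; writhe +6
components 1, writhe +6 (10 crossings)
3-colorings: 3 of 3^10, det 5 — not tricolorable
note: the span of V is 5, forcing >= 5 crossings in any diagram


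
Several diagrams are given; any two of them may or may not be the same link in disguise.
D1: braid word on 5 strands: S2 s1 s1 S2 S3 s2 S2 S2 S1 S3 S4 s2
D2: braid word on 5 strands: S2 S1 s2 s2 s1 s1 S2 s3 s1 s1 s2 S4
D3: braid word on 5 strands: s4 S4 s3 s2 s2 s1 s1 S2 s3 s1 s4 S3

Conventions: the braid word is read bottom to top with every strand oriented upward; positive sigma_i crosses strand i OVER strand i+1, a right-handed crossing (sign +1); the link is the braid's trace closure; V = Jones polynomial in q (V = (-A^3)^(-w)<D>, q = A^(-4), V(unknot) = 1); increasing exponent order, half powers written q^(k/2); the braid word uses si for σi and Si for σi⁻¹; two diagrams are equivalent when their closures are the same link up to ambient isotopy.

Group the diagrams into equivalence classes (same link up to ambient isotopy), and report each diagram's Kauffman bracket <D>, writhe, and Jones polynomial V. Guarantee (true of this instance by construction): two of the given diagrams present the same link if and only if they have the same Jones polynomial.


classes: {D1} | {D2, D3}
V(D1) = -q^-4 + q^-3 + q^-1  [12 crossings, <D> = A^-8 + 1 - A^4, w = -4]
D2 (bracket -A^-12 + A^-8 - A^-4 + 2 - A^4 + A^8; 12 crossings at w = +4): V = q - q^2 + 2q^3 - q^4 + q^5 - q^6
D3 (bracket -A^-6 + A^-2 - A^2 + 2A^6 - A^10 + A^14; 12 crossings at w = +6): V = q - q^2 + 2q^3 - q^4 + q^5 - q^6
note: comparing 3 Jones polynomials yields 2 groups


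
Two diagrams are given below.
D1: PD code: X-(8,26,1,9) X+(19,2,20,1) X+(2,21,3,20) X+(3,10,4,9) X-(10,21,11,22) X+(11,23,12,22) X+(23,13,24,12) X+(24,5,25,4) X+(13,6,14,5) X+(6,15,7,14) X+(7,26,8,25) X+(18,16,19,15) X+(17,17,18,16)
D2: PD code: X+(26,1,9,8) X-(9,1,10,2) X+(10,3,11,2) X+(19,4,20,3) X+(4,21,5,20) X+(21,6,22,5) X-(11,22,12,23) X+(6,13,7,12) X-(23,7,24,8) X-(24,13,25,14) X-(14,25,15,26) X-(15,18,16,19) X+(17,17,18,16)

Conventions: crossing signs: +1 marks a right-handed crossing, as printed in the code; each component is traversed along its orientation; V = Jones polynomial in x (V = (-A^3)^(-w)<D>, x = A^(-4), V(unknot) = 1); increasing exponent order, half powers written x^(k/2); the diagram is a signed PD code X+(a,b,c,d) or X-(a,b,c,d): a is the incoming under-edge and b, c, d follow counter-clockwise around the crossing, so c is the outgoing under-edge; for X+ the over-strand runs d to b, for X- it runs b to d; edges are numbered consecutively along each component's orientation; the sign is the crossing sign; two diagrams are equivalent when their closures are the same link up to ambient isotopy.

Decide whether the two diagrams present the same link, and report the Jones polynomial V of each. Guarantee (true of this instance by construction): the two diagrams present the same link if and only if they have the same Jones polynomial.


equivalent: no
V(D1) = -x^(5/2) - x^(9/2) + x^(11/2) - x^(13/2) + x^(15/2) - x^(17/2)  (w +9, c 13, <D> = A^-7 - A^-3 + A - A^5 + A^9 + A^17)
V(D2) = x^(-5/2) - 2x^(-3/2) + 3x^(-1/2) - 4x^(1/2) + 3x^(3/2) - 4x^(5/2) + 2x^(7/2) - x^(9/2)  (w +1, c 13, <D> = A^-15 - 2A^-11 + 4A^-7 - 3A^-3 + 4A - 3A^5 + 2A^9 - A^13)
why: 2 values of V(x) split the 2 diagrams


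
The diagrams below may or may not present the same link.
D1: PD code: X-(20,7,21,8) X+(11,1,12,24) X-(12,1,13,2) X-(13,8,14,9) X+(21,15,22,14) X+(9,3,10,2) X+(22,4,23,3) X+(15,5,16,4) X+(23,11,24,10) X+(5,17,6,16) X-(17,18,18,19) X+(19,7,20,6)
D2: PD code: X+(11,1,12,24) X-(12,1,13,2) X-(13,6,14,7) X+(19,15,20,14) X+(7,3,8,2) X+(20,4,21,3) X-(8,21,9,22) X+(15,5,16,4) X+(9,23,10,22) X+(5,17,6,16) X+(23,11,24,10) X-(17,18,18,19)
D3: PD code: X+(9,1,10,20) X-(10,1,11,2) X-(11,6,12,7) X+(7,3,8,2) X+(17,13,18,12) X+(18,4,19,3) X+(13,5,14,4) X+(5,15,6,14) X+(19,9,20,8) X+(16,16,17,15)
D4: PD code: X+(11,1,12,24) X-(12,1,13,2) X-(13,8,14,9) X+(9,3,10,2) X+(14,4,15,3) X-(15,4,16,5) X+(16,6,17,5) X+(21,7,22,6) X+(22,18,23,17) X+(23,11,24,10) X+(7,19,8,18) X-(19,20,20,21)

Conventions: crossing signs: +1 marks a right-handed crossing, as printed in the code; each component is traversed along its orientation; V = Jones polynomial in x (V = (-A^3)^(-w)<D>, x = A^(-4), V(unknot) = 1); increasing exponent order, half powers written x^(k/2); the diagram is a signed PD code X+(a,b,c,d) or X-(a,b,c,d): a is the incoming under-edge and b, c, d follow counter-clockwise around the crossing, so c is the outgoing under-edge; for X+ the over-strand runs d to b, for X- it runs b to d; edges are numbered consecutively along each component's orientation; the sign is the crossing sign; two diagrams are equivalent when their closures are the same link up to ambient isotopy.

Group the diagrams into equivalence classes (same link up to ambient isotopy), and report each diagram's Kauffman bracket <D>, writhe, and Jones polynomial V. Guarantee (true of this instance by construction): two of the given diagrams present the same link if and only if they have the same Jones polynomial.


equivalence classes: {D1, D2, D3, D4}
D1 (bracket -A^-12 + A^-8 - A^-4 + 2 - A^4 + A^8; 12 crossings at w = +4): V = x - x^2 + 2x^3 - x^4 + x^5 - x^6
V(D2) = x - x^2 + 2x^3 - x^4 + x^5 - x^6  [12 crossings, <D> = -A^-12 + A^-8 - A^-4 + 2 - A^4 + A^8, w = +4]
V(D3) = x - x^2 + 2x^3 - x^4 + x^5 - x^6  (w +6, c 10, <D> = -A^-6 + A^-2 - A^2 + 2A^6 - A^10 + A^14)
D4 (bracket -A^-12 + A^-8 - A^-4 + 2 - A^4 + A^8; 12 crossings at w = +4): V = x - x^2 + 2x^3 - x^4 + x^5 - x^6
observation: one V(x) for all 4 diagrams — one class (guaranteed)


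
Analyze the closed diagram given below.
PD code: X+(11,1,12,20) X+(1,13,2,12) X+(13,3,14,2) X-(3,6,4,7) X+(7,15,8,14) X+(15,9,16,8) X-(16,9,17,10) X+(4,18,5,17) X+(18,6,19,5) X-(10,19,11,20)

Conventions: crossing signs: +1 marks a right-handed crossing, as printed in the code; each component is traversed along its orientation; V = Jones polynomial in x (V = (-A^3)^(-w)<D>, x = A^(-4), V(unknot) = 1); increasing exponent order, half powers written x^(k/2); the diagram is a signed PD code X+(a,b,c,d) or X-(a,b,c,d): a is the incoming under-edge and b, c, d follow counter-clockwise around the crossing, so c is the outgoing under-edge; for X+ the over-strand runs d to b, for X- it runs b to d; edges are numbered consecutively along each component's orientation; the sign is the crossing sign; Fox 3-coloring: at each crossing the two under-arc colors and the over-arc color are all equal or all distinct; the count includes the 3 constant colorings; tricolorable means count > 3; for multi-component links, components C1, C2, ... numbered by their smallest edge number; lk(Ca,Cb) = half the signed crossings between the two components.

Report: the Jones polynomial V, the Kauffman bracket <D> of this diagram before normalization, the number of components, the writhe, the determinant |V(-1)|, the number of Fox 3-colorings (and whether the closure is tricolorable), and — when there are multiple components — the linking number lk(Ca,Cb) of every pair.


V = x - x^2 + 2x^3 - x^4 + x^5 - x^6
<D> = -A^-12 + A^-8 - A^-4 + 2 - A^4 + A^8 (w = +4)
1 component over 10 crossings, w = +4
3 Fox colorings among 3^10, |V(-1)| = 7: not tricolorable
why: |V(-1)| = 7: so not tricolorable, since 3 does not divide 7


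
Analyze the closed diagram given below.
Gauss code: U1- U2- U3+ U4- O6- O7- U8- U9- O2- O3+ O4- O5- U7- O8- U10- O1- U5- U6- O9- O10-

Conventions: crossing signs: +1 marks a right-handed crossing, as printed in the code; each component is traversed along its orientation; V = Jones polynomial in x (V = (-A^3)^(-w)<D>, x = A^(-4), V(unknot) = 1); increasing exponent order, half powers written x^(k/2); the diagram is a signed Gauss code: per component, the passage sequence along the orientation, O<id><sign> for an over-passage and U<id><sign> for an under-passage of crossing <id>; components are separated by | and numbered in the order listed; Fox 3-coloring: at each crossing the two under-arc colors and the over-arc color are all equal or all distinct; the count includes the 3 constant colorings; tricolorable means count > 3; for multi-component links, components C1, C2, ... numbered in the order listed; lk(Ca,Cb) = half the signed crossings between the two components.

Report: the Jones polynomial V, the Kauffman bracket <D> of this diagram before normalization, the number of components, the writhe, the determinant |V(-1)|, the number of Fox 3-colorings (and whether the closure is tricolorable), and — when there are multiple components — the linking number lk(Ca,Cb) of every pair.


V(x) = -x^-8 + x^-5 + x^-3
bracket: A^-12 + A^-4 - A^8, w = -8
1 component, writhe -8, over 10 crossings
det 3, colorings 9 of 3^10 — tricolorable
observation: |V(-1)| = 3: so tricolorable, since 3 divides 3


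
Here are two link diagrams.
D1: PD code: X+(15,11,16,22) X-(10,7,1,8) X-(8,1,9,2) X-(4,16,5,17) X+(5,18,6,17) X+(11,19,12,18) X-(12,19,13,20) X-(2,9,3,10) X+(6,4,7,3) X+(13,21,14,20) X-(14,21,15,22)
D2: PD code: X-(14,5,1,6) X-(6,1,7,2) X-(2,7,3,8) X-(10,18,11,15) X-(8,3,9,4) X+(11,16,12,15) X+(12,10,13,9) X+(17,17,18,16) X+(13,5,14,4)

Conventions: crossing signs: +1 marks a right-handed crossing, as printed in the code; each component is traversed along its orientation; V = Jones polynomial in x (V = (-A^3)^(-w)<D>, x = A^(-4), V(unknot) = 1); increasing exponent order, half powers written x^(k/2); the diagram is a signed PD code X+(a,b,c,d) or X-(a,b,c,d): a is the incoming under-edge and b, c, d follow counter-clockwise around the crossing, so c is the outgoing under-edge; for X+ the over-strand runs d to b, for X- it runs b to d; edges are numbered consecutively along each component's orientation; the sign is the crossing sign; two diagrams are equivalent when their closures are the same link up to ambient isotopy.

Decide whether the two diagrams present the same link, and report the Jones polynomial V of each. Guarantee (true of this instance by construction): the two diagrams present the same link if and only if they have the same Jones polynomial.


same link: yes
V(D1) = x^(-9/2) - x^(-5/2) - x^(-3/2) - x^(-1/2)  [11 crossings, <D> = A^-1 + A^3 + A^7 - A^15, w = -1]
V(D2) = x^(-9/2) - x^(-5/2) - x^(-3/2) - x^(-1/2)  [9 crossings, <D> = A^-1 + A^3 + A^7 - A^15, w = -1]
insight: one V(x) for all 2 diagrams — one class (guaranteed)


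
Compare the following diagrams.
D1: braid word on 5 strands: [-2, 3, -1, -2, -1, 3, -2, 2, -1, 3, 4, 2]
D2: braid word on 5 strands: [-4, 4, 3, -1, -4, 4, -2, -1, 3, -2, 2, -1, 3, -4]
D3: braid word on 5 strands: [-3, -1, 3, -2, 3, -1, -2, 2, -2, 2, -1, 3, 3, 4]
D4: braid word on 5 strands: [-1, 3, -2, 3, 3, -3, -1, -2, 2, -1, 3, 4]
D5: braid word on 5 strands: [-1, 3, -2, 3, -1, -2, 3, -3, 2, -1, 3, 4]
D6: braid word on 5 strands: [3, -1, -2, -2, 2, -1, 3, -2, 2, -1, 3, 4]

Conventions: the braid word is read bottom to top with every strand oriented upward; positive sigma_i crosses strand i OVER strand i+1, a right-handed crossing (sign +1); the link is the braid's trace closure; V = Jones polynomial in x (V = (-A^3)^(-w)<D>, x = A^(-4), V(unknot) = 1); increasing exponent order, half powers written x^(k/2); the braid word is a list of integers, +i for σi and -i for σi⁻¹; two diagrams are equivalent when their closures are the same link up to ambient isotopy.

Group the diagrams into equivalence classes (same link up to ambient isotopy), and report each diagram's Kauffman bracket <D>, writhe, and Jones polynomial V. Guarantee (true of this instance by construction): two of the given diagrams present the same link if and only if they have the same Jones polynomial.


grouping into links: {D1, D2, D3, D4, D5, D6}
V(D1) = -x^-3 + x^-2 - x^-1 + 3 - x + x^2 - x^3  (w 0, c 12, <D> = -A^-12 + A^-8 - A^-4 + 3 - A^4 + A^8 - A^12)
D2 (bracket -A^-18 + A^-14 - A^-10 + 3A^-6 - A^-2 + A^2 - A^6; 14 crossings at w = -2): V = -x^-3 + x^-2 - x^-1 + 3 - x + x^2 - x^3
D3 (bracket -A^-12 + A^-8 - A^-4 + 3 - A^4 + A^8 - A^12; 14 crossings at w = 0): V = -x^-3 + x^-2 - x^-1 + 3 - x + x^2 - x^3
D4 (bracket -A^-12 + A^-8 - A^-4 + 3 - A^4 + A^8 - A^12; 12 crossings at w = 0): V = -x^-3 + x^-2 - x^-1 + 3 - x + x^2 - x^3
V(D5) = -x^-3 + x^-2 - x^-1 + 3 - x + x^2 - x^3  (w 0, c 12, <D> = -A^-12 + A^-8 - A^-4 + 3 - A^4 + A^8 - A^12)
D6 (bracket -A^-12 + A^-8 - A^-4 + 3 - A^4 + A^8 - A^12; 12 crossings at w = 0): V = -x^-3 + x^-2 - x^-1 + 3 - x + x^2 - x^3
why: one V(x) for all 6 diagrams — one class (guaranteed)


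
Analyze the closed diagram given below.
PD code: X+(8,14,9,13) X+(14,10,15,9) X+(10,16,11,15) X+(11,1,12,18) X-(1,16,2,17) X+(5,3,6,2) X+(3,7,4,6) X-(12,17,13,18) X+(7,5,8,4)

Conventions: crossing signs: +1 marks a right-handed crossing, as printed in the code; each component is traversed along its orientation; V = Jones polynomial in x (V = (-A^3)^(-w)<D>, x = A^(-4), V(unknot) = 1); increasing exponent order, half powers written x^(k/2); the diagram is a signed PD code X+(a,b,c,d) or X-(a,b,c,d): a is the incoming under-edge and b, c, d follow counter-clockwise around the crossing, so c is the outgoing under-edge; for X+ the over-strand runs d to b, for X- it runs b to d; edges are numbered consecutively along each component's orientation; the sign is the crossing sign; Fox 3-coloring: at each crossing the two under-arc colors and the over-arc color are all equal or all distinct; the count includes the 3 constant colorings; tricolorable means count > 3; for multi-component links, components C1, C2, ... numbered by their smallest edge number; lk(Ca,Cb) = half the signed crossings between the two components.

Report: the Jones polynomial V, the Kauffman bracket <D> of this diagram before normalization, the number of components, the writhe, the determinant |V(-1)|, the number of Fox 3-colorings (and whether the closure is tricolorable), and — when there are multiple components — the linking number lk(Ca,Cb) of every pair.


V = x^2 + 2x^4 - 2x^5 + x^6 - 2x^7 + x^8
<D> = -A^-17 + 2A^-13 - A^-9 + 2A^-5 - 2A^-1 - A^7 (w = +5)
1 component over 9 crossings, w = +5
27 Fox colorings among 3^9, |V(-1)| = 9: tricolorable
why: w = +5 (over 9 crossings) is diagram-only; (-A^3)^(-5) removes it from V


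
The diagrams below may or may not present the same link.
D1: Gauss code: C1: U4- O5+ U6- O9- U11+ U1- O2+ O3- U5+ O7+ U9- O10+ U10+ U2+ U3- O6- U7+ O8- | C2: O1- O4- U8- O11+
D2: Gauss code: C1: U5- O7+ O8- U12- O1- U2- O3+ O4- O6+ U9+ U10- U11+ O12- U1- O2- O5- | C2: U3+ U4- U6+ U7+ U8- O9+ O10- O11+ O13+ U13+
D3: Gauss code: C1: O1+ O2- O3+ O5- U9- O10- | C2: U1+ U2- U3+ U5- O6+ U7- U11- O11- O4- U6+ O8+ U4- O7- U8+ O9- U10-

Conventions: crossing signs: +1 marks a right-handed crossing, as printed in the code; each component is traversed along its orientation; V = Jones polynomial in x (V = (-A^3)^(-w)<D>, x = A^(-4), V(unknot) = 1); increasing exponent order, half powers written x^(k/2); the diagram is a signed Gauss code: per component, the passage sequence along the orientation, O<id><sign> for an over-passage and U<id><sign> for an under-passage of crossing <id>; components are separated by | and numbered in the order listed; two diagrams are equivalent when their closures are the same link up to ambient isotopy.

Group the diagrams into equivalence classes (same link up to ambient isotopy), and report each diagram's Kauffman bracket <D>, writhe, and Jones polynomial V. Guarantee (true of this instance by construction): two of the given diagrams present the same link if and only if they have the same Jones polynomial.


classes: {D1, D3} | {D2}
V(D1) = -x^(-9/2) + x^(-7/2) - 2x^(-5/2) + 2x^(-3/2) - 2x^(-1/2) + x^(1/2) - x^(3/2)  [11 crossings, <D> = A^-9 - A^-5 + 2A^-1 - 2A^3 + 2A^7 - A^11 + A^15, w = -1]
D2 (bracket A^-9 + 2A^-1 - A^3 + A^7 - A^11; 13 crossings at w = -1): V = x^(-7/2) - x^(-5/2) + x^(-3/2) - 2x^(-1/2) - x^(3/2)
D3 (bracket A^-15 - A^-11 + 2A^-7 - 2A^-3 + 2A - A^5 + A^9; 11 crossings at w = -3): V = -x^(-9/2) + x^(-7/2) - 2x^(-5/2) + 2x^(-3/2) - 2x^(-1/2) + x^(1/2) - x^(3/2)
note: 2 classes among 3 diagrams; unequal V(x) rules out equality


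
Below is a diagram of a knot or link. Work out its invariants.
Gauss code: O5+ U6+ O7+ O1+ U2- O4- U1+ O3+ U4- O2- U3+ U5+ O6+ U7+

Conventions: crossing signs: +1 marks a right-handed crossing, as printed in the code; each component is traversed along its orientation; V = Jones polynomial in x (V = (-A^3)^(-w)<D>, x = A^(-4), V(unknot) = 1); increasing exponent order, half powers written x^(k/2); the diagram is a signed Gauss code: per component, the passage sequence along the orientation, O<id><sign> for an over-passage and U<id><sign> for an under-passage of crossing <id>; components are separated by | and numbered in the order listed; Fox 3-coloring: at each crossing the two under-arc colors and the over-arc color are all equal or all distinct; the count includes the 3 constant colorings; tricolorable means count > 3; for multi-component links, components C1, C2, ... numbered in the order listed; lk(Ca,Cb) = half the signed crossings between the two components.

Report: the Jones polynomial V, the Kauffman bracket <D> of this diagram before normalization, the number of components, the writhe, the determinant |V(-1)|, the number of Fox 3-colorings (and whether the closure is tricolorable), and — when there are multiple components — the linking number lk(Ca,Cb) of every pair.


V = x^-1 - 1 + 2x - 3x^2 + 3x^3 - 2x^4 + 2x^5 - x^6
<D> = A^-15 - 2A^-11 + 2A^-7 - 3A^-3 + 3A - 2A^5 + A^9 - A^13 (w = +3)
1 component over 7 crossings, w = +3
9 Fox colorings among 3^7, |V(-1)| = 15: tricolorable
why: w = +3 shifts under R1 moves; the (-A^3)^(-3) factor cancels that in V


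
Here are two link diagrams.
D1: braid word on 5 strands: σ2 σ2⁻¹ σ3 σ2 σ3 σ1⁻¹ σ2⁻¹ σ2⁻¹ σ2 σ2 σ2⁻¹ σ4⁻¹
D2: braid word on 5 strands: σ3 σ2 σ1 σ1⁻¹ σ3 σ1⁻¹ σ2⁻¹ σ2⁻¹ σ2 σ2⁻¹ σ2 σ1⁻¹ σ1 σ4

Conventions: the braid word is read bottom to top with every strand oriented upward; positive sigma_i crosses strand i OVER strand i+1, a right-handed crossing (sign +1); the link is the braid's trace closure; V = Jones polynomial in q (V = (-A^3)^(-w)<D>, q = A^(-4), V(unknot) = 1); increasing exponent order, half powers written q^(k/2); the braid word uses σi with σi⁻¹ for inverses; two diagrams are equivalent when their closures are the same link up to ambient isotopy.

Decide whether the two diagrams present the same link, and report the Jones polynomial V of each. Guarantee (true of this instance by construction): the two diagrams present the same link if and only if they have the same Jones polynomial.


equivalent: yes
V(D1) = 1  (w 0, c 12, <D> = 1)
D2 (bracket A^6; 14 crossings at w = +2): V = 1
why: one V(q) for all 2 diagrams — one class (guaranteed)


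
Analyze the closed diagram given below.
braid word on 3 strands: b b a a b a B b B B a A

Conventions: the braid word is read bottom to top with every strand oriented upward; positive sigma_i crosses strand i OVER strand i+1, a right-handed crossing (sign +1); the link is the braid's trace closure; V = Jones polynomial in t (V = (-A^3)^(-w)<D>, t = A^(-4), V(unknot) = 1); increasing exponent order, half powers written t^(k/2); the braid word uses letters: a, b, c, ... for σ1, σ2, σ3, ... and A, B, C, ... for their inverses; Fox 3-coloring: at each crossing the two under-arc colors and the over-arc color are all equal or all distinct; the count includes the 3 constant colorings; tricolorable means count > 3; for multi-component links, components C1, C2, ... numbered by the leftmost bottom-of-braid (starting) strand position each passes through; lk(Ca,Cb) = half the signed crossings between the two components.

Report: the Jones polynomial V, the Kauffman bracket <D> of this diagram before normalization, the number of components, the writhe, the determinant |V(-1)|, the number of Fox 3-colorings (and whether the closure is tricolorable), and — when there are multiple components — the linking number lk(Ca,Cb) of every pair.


V = t + t^3 - t^4
<D> = -A^-4 + 1 + A^8 (w = +4)
1 component over 12 crossings, w = +4
9 Fox colorings among 3^12, |V(-1)| = 3: tricolorable
why: the span of V is 3, forcing >= 3 crossings in any diagram


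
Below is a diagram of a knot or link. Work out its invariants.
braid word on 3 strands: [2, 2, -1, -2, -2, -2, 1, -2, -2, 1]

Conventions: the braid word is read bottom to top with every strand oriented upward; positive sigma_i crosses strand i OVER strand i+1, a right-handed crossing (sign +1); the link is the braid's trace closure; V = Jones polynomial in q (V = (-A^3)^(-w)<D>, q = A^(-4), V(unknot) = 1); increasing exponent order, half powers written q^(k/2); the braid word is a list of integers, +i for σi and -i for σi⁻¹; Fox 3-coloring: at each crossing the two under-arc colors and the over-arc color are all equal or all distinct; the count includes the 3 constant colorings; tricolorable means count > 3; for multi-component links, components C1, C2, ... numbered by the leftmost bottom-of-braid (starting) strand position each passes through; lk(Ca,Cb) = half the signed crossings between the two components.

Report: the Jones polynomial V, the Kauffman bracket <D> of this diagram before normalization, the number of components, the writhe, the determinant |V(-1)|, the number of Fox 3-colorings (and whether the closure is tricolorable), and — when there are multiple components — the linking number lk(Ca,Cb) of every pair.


Jones polynomial: V(q) = -q^-6 + 2q^-5 - 4q^-4 + 5q^-3 - 4q^-2 + 5q^-1 - 3 + 2q - q^2
<D> = -A^-14 + 2A^-10 - 3A^-6 + 5A^-2 - 4A^2 + 5A^6 - 4A^10 + 2A^14 - A^18; writhe -2
components 1, writhe -2 (10 crossings)
3-colorings: 9 of 3^10, det 27 — tricolorable
note: V spans 8 powers of q: at least 8 crossings in any diagram


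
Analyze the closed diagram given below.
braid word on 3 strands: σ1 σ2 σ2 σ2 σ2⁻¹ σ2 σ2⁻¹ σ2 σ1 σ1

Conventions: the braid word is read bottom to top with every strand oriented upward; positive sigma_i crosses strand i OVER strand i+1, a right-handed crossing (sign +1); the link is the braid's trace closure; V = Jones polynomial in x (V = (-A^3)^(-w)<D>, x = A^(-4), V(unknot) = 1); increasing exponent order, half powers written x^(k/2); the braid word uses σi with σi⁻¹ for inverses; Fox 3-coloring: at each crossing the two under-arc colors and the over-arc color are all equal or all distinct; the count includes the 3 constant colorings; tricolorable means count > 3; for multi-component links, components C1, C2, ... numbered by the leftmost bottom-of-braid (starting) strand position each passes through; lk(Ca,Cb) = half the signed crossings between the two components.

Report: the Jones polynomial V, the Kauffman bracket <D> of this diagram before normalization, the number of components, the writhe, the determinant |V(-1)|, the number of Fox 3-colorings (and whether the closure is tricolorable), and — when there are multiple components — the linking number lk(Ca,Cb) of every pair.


Jones polynomial: V(x) = x^2 + 2x^4 - 2x^5 + x^6 - 2x^7 + x^8
<D> = A^-14 - 2A^-10 + A^-6 - 2A^-2 + 2A^2 + A^10; writhe +6
components 1, writhe +6 (10 crossings)
3-colorings: 27 of 3^10, det 9 — tricolorable
note: w = +6 (over 10 crossings) is diagram-only; (-A^3)^(-6) removes it from V


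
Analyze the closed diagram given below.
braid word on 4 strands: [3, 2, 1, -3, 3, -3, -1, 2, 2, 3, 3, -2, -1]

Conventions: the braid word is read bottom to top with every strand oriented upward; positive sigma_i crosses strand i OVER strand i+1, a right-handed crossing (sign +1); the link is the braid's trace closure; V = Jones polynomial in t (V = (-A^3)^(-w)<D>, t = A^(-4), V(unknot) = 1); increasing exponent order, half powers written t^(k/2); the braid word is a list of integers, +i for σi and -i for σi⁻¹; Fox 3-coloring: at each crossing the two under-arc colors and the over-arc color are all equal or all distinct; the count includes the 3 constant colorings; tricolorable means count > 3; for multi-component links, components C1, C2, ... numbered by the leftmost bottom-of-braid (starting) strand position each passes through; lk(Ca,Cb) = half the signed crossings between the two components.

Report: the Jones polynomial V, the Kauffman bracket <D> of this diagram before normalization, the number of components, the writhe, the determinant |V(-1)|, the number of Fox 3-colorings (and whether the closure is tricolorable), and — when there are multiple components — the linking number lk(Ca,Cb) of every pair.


V = 2t - 2t^2 + 3t^3 - 3t^4 + 2t^5 - 2t^6 + t^7
<D> = -A^-19 + 2A^-15 - 2A^-11 + 3A^-7 - 3A^-3 + 2A - 2A^5 (w = +3)
1 component over 13 crossings, w = +3
9 Fox colorings among 3^13, |V(-1)| = 15: tricolorable
why: w = +3 shifts under R1 moves; the (-A^3)^(-3) factor cancels that in V


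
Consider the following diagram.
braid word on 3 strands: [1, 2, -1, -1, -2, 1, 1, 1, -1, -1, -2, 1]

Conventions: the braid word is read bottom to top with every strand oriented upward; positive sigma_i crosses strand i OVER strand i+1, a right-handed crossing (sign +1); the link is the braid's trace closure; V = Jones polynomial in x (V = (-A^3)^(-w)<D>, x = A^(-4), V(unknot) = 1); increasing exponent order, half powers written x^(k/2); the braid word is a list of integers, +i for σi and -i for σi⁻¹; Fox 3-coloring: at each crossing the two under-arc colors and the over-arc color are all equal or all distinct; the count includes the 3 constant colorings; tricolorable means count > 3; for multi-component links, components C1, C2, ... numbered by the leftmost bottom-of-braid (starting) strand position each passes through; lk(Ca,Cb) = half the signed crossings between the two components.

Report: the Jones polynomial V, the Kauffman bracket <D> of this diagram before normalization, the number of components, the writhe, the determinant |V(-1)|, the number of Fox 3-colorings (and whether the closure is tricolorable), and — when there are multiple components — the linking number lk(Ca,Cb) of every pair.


Jones polynomial: V(x) = -x^-3 + 2x^-2 - 2x^-1 + 3 - 2x + 2x^2 - x^3
<D> = -A^-12 + 2A^-8 - 2A^-4 + 3 - 2A^4 + 2A^8 - A^12; writhe 0
components 1, writhe 0 (12 crossings)
3-colorings: 3 of 3^12, det 13 — not tricolorable
note: V spans 6 powers of x: at least 6 crossings in any diagram


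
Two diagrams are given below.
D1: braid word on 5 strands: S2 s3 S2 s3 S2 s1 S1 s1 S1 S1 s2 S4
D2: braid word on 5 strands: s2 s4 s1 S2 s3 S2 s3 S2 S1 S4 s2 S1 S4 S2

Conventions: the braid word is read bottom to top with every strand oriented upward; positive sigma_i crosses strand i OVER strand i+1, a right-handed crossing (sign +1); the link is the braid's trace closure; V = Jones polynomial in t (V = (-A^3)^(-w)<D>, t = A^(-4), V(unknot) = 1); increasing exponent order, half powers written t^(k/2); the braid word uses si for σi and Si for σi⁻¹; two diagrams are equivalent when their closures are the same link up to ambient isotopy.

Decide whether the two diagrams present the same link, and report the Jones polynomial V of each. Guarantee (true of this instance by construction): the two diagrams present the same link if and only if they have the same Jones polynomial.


equivalent: yes
D1 (bracket A^-14 - A^-10 + A^-6 - A^-2 + A^2; 12 crossings at w = -2): V = t^-2 - t^-1 + 1 - t + t^2
D2 (bracket A^-14 - A^-10 + A^-6 - A^-2 + A^2; 14 crossings at w = -2): V = t^-2 - t^-1 + 1 - t + t^2
key observation: all 2 diagrams share one V(t), hence one class


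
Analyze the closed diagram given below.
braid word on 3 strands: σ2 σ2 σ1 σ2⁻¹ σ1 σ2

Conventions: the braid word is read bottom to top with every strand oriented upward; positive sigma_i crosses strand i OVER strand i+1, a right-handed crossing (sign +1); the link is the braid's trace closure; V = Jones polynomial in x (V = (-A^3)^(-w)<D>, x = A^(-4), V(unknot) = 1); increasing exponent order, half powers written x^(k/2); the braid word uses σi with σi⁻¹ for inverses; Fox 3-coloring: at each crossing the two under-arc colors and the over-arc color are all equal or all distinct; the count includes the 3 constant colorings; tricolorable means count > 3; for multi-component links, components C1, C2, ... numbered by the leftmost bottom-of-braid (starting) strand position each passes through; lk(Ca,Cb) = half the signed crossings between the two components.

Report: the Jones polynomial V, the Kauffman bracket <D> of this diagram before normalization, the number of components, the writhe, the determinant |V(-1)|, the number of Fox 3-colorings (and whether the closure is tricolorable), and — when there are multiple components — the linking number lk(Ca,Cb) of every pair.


Jones polynomial: V(x) = x - x^2 + 2x^3 - x^4 + x^5 - x^6
<D> = -A^-12 + A^-8 - A^-4 + 2 - A^4 + A^8; writhe +4
components 1, writhe +4 (6 crossings)
3-colorings: 3 of 3^6, det 7 — not tricolorable
note: the span of V is 5, forcing >= 5 crossings in any diagram


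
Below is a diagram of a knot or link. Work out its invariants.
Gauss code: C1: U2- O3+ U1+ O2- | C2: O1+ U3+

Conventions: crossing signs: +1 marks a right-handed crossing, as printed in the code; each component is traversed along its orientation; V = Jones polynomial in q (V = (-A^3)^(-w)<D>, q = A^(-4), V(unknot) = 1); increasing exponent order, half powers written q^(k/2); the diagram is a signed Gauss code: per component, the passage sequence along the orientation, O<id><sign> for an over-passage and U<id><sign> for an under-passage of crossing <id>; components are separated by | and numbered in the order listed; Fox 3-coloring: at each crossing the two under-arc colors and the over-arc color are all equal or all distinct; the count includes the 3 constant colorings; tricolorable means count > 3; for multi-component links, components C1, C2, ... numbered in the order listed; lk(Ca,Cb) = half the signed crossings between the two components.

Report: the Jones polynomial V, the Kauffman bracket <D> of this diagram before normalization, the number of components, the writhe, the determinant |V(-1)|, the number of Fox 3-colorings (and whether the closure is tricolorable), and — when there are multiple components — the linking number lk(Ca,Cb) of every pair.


Jones polynomial: V(q) = -q^(1/2) - q^(5/2)
<D> = A^-7 + A; writhe +1
components 2, writhe +1 (3 crossings)
linking number lk(C1,C2) = +1
3-colorings: 3 of 3^3, det 2 — not tricolorable
note: w = +1 shifts under R1 moves; the (-A^3)^(-1) factor cancels that in V


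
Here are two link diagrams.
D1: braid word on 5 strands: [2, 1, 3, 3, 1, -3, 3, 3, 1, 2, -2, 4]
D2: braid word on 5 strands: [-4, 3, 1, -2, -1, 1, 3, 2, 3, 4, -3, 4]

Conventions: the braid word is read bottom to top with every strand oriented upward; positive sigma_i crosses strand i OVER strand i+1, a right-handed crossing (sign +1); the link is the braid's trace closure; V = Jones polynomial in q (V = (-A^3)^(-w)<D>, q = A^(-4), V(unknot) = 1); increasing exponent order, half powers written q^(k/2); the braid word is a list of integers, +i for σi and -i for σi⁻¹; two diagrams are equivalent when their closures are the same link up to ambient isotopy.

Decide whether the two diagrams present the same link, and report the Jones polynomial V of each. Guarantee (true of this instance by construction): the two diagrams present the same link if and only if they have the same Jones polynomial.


equivalent: no
D1 (bracket A^-8 - 2A^-4 + 1 - 2A^4 + 2A^8 + A^16; 12 crossings at w = +8): V = q^2 + 2q^4 - 2q^5 + q^6 - 2q^7 + q^8
D2 (bracket A^12; 12 crossings at w = +4): V = 1
key observation: V(q) takes 2 values over 2 diagrams, fixing the grouping


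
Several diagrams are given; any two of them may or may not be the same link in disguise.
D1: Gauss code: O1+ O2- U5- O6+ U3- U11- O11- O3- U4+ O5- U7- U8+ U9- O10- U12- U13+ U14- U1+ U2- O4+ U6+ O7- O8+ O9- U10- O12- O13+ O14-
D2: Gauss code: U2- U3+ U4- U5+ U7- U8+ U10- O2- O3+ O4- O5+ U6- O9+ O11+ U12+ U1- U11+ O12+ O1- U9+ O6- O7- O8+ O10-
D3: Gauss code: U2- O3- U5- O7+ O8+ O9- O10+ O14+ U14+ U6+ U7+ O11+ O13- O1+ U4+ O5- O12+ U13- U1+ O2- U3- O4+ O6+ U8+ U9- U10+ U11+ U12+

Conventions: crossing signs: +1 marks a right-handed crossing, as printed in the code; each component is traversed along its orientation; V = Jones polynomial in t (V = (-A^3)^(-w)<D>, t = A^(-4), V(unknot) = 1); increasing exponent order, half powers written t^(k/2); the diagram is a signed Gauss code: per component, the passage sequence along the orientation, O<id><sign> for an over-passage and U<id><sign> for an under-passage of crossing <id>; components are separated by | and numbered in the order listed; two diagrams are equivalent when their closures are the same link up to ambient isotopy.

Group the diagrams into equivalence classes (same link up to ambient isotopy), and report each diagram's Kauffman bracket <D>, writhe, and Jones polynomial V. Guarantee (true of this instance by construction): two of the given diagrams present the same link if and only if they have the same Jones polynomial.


classes: {D1} | {D2} | {D3}
V(D1) = t^-5 - 2t^-4 + 2t^-3 - 2t^-2 + 2t^-1 - 1 + t  [14 crossings, <D> = A^-16 - A^-12 + 2A^-8 - 2A^-4 + 2 - 2A^4 + A^8, w = -4]
V(D2) = 1  (w 0, c 12, <D> = 1)
V(D3) = t^-1 - 1 + 2t - 2t^2 + 2t^3 - 2t^4 + t^5  (w +4, c 14, <D> = A^-8 - 2A^-4 + 2 - 2A^4 + 2A^8 - A^12 + A^16)
insight: 3 classes among 3 diagrams; unequal V(t) rules out equality


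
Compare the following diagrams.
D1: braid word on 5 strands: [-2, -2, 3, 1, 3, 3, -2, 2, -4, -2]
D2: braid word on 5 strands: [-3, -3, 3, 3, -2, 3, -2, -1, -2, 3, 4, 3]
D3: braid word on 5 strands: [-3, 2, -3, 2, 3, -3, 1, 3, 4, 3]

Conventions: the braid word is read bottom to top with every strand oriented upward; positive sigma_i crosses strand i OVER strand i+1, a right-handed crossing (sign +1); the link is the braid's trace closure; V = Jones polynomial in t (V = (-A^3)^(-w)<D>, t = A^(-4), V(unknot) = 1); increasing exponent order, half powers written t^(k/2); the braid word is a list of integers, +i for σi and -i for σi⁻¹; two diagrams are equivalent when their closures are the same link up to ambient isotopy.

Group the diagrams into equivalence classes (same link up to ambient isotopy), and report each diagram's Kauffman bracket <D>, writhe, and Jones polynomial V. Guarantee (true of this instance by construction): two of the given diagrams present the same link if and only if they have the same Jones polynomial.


classes: {D1} | {D2} | {D3}
V(D1) = -t^-3 + t^-2 - t^-1 + 3 - t + t^2 - t^3  [10 crossings, <D> = -A^-12 + A^-8 - A^-4 + 3 - A^4 + A^8 - A^12, w = 0]
V(D2) = -t^-3 + 2t^-2 - 2t^-1 + 3 - 2t + 2t^2 - t^3  (w 0, c 12, <D> = -A^-12 + 2A^-8 - 2A^-4 + 3 - 2A^4 + 2A^8 - A^12)
D3 (bracket A^12; 10 crossings at w = +4): V = 1
note: 3 values of V(t) split the 3 diagrams
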